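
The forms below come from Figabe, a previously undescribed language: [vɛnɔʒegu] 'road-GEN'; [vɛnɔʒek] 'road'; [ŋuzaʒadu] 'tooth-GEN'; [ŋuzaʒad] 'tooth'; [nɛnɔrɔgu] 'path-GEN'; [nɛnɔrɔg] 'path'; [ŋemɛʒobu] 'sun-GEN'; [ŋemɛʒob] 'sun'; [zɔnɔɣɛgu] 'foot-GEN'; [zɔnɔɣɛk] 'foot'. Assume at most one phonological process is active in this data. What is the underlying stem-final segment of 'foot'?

/k/

'foot' shows [g] ~ [k] at the end of the stem ([zɔnɔɣɛgu] vs [zɔnɔɣɛk]).
If /g/ were underlying and a rule turned it into [k] in isolation, 'path' would also alternate; but it has [g] in both [nɛnɔrɔgu] and [nɛnɔrɔg].
Therefore /k/ is basic and [g] is derived by intervocalic voicing (voiceless stops become voiced between vowels).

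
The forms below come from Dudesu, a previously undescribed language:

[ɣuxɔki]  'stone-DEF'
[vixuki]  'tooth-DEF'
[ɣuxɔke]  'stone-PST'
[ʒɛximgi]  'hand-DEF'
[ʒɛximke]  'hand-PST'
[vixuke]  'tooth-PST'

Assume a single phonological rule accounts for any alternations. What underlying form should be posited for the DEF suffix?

/-gi/

The DEF suffix surfaces as [-gi] and [-ki], depending on the final segment of the stem.
The PST suffix, which begins with [k], is invariant after every stem; so [k] is not altered by any rule here.
So the underlying form is /-gi/, and voiced stops become voiceless after a vowel.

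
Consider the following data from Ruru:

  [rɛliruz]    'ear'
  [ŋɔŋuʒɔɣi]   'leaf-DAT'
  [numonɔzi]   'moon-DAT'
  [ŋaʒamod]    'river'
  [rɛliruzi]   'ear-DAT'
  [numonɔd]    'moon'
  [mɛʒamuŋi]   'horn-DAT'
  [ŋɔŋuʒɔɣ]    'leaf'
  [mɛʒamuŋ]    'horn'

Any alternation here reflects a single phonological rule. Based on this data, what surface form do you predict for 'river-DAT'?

The root 'moon' surfaces as [numonɔzi] and [numonɔd], with a stem-final [z] ~ [d] alternation.
The stem 'ear' ([rɛliruzi], [rɛliruz]) shows [z] unchanged in both environments, so [z] cannot be basic with [d] derived in isolation.
The underlying segment must be /d/; voiced stops become fricatives between vowels, yielding [z] there.
From [ŋaʒamod] the stem 'river' is /ŋaʒamod/; between vowels this yields [ŋaʒamozi].

[ŋaʒamozi]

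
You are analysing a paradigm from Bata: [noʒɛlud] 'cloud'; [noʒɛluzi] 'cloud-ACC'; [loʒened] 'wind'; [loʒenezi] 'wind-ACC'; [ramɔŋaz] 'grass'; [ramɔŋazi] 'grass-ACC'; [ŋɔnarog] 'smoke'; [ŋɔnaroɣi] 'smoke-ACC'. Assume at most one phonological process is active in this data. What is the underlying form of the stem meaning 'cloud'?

In [noʒɛlud] and [noʒɛluzi] the final segment of 'cloud' alternates: [d] ~ [z].
If /z/ were underlying and a rule turned it into [d] in isolation, 'grass' would also alternate; but it has [z] in both [ramɔŋaz] and [ramɔŋazi].
The alternation reflects intervocalic spirantization: voiced stops become fricatives between vowels. /d/ is underlying.

/noʒɛlud/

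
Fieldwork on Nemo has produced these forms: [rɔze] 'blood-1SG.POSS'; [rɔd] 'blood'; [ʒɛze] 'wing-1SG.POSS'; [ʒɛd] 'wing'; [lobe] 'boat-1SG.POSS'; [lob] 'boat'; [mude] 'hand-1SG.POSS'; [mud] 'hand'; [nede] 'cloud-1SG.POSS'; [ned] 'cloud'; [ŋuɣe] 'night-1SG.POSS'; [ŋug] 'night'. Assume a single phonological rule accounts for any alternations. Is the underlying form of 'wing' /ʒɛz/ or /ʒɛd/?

'wing' shows [z] ~ [d] at the end of the stem ([ʒɛze] vs [ʒɛd]).
Compare 'cloud', with invariant [d] in [nede] and [ned]: an analysis with underlying /d/ and a rule producing [z] before the 1SG.POSS suffix would wrongly predict alternation here too.
So /z/ is underlying, and a rule of word-final hardening — voiced fricatives become stops word-finally — gives [d].

/ʒɛz/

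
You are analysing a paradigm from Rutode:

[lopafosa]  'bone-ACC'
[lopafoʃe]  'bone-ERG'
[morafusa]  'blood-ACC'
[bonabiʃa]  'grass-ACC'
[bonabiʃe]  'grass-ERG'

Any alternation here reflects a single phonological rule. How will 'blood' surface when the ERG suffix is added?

[morafuʃe]

The root 'bone' surfaces as [lopafosa] and [lopafoʃe], with a stem-final [s] ~ [ʃ] alternation.
If /ʃ/ were underlying and a rule turned it into [s] before the ACC suffix, 'grass' would also alternate; but it has [ʃ] in both [bonabiʃa] and [bonabiʃe].
Therefore /s/ is basic and [ʃ] is derived by palatalization before a front vowel (/s/ becomes palato-alveolar [ʃ] before a front vowel).
The one attested form of 'blood', [morafusa], shows underlying /morafus/. Applying the same rule before a front vowel gives [morafuʃe].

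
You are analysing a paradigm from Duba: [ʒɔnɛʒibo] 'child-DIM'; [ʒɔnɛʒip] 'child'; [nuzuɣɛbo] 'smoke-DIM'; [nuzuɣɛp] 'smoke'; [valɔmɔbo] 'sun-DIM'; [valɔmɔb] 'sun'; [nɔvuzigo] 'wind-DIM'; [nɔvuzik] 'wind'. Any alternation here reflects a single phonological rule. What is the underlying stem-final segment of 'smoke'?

The stem for 'smoke' ends in [b] in [nuzuɣɛbo] but [p] in [nuzuɣɛp].
Compare 'sun', with invariant [b] in [valɔmɔbo] and [valɔmɔb]: an analysis with underlying /b/ and a rule producing [p] in isolation would wrongly predict alternation here too.
So /p/ is underlying, and a rule of intervocalic voicing — voiceless stops become voiced between vowels — gives [b].

/p/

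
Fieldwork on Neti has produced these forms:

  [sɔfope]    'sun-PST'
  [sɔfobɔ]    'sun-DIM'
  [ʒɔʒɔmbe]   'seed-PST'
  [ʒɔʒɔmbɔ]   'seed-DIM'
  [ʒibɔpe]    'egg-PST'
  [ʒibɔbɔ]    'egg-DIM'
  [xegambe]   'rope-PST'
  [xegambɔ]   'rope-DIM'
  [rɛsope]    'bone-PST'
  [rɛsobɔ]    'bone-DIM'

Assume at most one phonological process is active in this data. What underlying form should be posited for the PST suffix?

/-pe/

The PST morpheme has two allomorphs, [-be] and [-pe].
By contrast the DIM suffix keeps its initial [b] throughout — that segment must be underlying.
So the underlying form is /-pe/, and voiceless stops become voiced after a nasal.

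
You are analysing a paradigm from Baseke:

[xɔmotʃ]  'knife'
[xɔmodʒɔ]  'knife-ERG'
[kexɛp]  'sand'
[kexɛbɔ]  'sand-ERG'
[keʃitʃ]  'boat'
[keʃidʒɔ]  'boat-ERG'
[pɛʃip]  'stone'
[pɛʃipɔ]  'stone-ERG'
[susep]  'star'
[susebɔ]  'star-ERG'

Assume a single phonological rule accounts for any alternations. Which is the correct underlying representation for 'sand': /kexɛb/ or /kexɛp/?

/kexɛb/

The stem for 'sand' ends in [p] in [kexɛp] but [b] in [kexɛbɔ].
But 'stone' keeps [p] in both environments ([pɛʃip], [pɛʃipɔ]), so there is no rule changing /p/ to [b] before the ERG suffix.
So /b/ is underlying, and a rule of word-final obstruent devoicing — voiced obstruents become voiceless word-finally — gives [p].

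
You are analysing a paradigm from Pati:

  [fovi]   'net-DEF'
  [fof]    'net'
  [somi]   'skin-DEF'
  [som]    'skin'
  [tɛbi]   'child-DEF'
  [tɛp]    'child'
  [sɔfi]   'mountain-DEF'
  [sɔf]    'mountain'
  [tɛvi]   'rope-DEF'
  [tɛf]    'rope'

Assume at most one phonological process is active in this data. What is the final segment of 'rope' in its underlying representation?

/v/

In [tɛvi] and [tɛf] the final segment of 'rope' alternates: [v] ~ [f].
If /f/ were underlying and a rule turned it into [v] before the DEF suffix, 'mountain' would also alternate; but it has [f] in both [sɔfi] and [sɔf].
Therefore /v/ is basic and [f] is derived by word-final obstruent devoicing (voiced obstruents become voiceless word-finally).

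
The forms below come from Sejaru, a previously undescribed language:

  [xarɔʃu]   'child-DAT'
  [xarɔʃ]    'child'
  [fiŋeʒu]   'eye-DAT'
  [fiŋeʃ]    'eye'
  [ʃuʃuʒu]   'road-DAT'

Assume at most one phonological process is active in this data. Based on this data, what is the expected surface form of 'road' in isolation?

'eye' shows [ʒ] ~ [ʃ] at the end of the stem ([fiŋeʒu] vs [fiŋeʃ]).
But 'child' keeps [ʃ] in both environments ([xarɔʃu], [xarɔʃ]), so there is no rule changing /ʃ/ to [ʒ] before the DAT suffix.
So /ʒ/ is underlying, and a rule of word-final obstruent devoicing — voiced obstruents become voiceless word-finally — gives [ʃ].
The one attested form of 'road', [ʃuʃuʒu], shows underlying /ʃuʃuʒ/. Applying the same rule word-finally gives [ʃuʃuʃ].

[ʃuʃuʃ]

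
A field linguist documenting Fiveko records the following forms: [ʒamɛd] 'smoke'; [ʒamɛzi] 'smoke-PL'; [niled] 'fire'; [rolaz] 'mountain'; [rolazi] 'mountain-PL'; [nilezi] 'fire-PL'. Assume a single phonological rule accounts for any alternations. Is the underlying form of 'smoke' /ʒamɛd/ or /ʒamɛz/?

/ʒamɛd/

'smoke' shows [z] ~ [d] at the end of the stem ([ʒamɛzi] vs [ʒamɛd]).
Compare 'mountain', with invariant [z] in [rolazi] and [rolaz]: an analysis with underlying /z/ and a rule producing [d] in isolation would wrongly predict alternation here too.
So /d/ is underlying, and a rule of intervocalic spirantization — voiced stops become fricatives between vowels — gives [z].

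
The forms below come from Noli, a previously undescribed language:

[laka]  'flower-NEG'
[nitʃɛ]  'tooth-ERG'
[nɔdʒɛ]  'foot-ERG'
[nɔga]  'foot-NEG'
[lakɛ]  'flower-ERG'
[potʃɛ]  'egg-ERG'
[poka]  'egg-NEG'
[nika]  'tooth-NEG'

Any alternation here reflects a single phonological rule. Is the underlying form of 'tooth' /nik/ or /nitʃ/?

In [nika] and [nitʃɛ] the final segment of 'tooth' alternates: [k] ~ [tʃ].
The stem 'flower' ([laka], [lakɛ]) shows [k] unchanged in both environments, so [k] cannot be basic with [tʃ] derived before the ERG suffix.
The underlying segment must be /tʃ/; palato-alveolar /tʃ/ and /dʒ/ become [k] and [g] when no front vowel follows, yielding [k] there.

/nitʃ/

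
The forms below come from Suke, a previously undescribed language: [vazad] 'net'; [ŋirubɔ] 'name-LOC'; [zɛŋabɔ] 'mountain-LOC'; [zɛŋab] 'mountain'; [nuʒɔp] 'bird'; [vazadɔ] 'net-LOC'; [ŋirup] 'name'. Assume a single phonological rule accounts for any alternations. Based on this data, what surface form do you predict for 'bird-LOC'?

[nuʒɔbɔ]

The root 'name' surfaces as [ŋirubɔ] and [ŋirup], with a stem-final [b] ~ [p] alternation.
Compare 'mountain', with invariant [b] in [zɛŋabɔ] and [zɛŋab]: an analysis with underlying /b/ and a rule producing [p] in isolation would wrongly predict alternation here too.
The alternation reflects intervocalic voicing: voiceless stops become voiced between vowels. /p/ is underlying.
The one attested form of 'bird', [nuʒɔp], shows underlying /nuʒɔp/. Applying the same rule between vowels gives [nuʒɔbɔ].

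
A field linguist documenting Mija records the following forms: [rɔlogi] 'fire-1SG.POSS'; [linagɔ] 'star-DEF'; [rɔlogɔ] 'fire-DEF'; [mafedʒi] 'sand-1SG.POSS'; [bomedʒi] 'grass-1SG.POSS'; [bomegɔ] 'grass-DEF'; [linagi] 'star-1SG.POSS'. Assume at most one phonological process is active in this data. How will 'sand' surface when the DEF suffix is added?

The root 'grass' surfaces as [bomegɔ] and [bomedʒi], with a stem-final [g] ~ [dʒ] alternation.
If /g/ were underlying and a rule turned it into [dʒ] before the 1SG.POSS suffix, 'star' would also alternate; but it has [g] in both [linagɔ] and [linagi].
So /dʒ/ is underlying, and a rule of depalatalization — palato-alveolar /dʒ/ becomes [g] when no front vowel follows — gives [g].
The one attested form of 'sand', [mafedʒi], shows underlying /mafedʒ/. Applying the same rule when no front vowel follows gives [mafegɔ].

[mafegɔ]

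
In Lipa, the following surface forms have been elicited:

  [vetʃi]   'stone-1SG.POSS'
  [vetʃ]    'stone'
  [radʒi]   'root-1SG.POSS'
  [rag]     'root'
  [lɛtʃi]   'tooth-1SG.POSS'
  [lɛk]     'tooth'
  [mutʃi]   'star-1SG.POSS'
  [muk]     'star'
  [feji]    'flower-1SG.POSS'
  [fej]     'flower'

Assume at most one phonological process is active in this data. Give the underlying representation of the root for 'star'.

The stem for 'star' ends in [tʃ] in [mutʃi] but [k] in [muk].
Compare 'stone', with invariant [tʃ] in [vetʃi] and [vetʃ]: an analysis with underlying /tʃ/ and a rule producing [k] in isolation would wrongly predict alternation here too.
Therefore /k/ is basic and [tʃ] is derived by palatalization before a front vowel (/k/ and /g/ become palato-alveolar [tʃ] and [dʒ] before a front vowel).
So 'star' = /muk/.

/muk/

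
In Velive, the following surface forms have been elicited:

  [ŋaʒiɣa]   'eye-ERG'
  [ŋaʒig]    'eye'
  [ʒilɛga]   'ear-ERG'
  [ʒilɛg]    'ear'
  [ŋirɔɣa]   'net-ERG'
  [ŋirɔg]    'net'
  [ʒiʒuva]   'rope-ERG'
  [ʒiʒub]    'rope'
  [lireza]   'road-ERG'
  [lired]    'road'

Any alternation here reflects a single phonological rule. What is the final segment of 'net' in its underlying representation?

In [ŋirɔɣa] and [ŋirɔg] the final segment of 'net' alternates: [ɣ] ~ [g].
Compare 'ear', with invariant [g] in [ʒilɛga] and [ʒilɛg]: an analysis with underlying /g/ and a rule producing [ɣ] before the ERG suffix would wrongly predict alternation here too.
So /ɣ/ is underlying, and a rule of word-final hardening — voiced fricatives become stops word-finally — gives [g].

/ɣ/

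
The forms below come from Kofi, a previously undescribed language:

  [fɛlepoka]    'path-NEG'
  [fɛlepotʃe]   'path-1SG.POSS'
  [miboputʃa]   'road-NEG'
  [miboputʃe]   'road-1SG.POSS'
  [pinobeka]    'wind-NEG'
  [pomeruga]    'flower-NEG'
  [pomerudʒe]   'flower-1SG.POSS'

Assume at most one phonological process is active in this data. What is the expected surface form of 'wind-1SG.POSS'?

In [fɛlepoka] and [fɛlepotʃe] the final segment of 'path' alternates: [k] ~ [tʃ].
If /tʃ/ were underlying and a rule turned it into [k] before the NEG suffix, 'road' would also alternate; but it has [tʃ] in both [miboputʃa] and [miboputʃe].
The alternation reflects palatalization before a front vowel: /k/ and /g/ become palato-alveolar [tʃ] and [dʒ] before a front vowel. /k/ is underlying.
The one attested form of 'wind', [pinobeka], shows underlying /pinobek/. Applying the same rule before a front vowel gives [pinobetʃe].

[pinobetʃe]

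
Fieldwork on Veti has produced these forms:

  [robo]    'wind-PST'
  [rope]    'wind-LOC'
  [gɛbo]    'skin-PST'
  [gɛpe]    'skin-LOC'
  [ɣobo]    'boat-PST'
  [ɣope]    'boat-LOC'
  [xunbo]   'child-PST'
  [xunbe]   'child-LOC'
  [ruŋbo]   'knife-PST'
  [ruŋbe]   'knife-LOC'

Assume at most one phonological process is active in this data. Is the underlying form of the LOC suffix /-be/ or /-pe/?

/-pe/

The LOC suffix surfaces as [-be] and [-pe], depending on the final segment of the stem.
The PST suffix, which begins with [b], is invariant after every stem; so [b] is not altered by any rule here.
The LOC suffix is therefore /-pe/ underlyingly, with post-nasal voicing: voiceless stops become voiced after a nasal.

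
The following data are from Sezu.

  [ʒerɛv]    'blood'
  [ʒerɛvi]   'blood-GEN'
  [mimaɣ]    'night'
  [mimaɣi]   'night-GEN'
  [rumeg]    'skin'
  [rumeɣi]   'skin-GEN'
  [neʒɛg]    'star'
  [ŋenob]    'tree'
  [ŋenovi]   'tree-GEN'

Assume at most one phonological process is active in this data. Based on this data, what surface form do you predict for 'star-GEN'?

In [rumeg] and [rumeɣi] the final segment of 'skin' alternates: [g] ~ [ɣ].
If /ɣ/ were underlying and a rule turned it into [g] in isolation, 'night' would also alternate; but it has [ɣ] in both [mimaɣ] and [mimaɣi].
The underlying segment must be /g/; voiced stops become fricatives between vowels, yielding [ɣ] there.
From [neʒɛg] the stem 'star' is /neʒɛg/; between vowels this yields [neʒɛɣi].

[neʒɛɣi]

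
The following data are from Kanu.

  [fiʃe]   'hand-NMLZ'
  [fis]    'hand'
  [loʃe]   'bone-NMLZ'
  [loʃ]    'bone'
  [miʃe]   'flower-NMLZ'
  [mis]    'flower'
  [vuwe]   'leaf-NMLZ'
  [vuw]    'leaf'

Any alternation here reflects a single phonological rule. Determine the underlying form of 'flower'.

/mis/

In [miʃe] and [mis] the final segment of 'flower' alternates: [ʃ] ~ [s].
Compare 'bone', with invariant [ʃ] in [loʃe] and [loʃ]: an analysis with underlying /ʃ/ and a rule producing [s] in isolation would wrongly predict alternation here too.
The underlying segment must be /s/; /s/ becomes palato-alveolar [ʃ] before a front vowel, yielding [ʃ] there.
So 'flower' = /mis/.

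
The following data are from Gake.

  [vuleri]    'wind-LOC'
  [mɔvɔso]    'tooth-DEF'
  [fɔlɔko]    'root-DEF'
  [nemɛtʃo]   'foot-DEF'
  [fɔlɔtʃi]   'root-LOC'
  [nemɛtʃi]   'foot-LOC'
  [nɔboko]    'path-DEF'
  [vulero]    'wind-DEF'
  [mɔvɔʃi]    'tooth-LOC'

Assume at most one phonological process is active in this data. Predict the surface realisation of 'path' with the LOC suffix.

The stem for 'root' ends in [k] in [fɔlɔko] but [tʃ] in [fɔlɔtʃi].
If /tʃ/ were underlying and a rule turned it into [k] before the DEF suffix, 'foot' would also alternate; but it has [tʃ] in both [nemɛtʃo] and [nemɛtʃi].
So /k/ is underlying, and a rule of palatalization before a front vowel — /k/ and /s/ become palato-alveolar [tʃ] and [ʃ] before a front vowel — gives [tʃ].
The one attested form of 'path', [nɔboko], shows underlying /nɔbok/. Applying the same rule before a front vowel gives [nɔbotʃi].

[nɔbotʃi]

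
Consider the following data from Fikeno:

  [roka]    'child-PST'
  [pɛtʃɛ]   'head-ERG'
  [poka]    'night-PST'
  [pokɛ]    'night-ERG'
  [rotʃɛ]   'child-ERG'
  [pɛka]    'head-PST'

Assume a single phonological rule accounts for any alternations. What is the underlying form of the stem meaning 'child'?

In [roka] and [rotʃɛ] the final segment of 'child' alternates: [k] ~ [tʃ].
The stem 'night' ([poka], [pokɛ]) shows [k] unchanged in both environments, so [k] cannot be basic with [tʃ] derived before the ERG suffix.
So /tʃ/ is underlying, and a rule of depalatalization — palato-alveolar /tʃ/ becomes [k] when no front vowel follows — gives [k].
The underlying form of 'child' is therefore /rotʃ/.

/rotʃ/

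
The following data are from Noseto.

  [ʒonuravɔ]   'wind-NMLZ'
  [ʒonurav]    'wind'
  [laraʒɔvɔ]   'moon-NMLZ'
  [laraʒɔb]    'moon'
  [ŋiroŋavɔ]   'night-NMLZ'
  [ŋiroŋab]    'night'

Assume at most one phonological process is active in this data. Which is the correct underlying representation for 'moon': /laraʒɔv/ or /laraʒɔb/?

/laraʒɔb/

In [laraʒɔvɔ] and [laraʒɔb] the final segment of 'moon' alternates: [v] ~ [b].
Compare 'wind', with invariant [v] in [ʒonuravɔ] and [ʒonurav]: an analysis with underlying /v/ and a rule producing [b] in isolation would wrongly predict alternation here too.
The alternation reflects intervocalic spirantization: voiced stops become fricatives between vowels. /b/ is underlying.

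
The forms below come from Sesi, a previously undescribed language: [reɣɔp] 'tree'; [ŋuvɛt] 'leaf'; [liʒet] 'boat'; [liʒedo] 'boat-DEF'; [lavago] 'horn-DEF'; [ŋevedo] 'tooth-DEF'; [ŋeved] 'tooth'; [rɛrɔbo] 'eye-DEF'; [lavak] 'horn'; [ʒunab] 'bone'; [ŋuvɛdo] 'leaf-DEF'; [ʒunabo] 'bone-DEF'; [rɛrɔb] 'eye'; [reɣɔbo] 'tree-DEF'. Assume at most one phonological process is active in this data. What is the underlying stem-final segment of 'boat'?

/t/

The root 'boat' surfaces as [liʒedo] and [liʒet], with a stem-final [d] ~ [t] alternation.
If /d/ were underlying and a rule turned it into [t] in isolation, 'tooth' would also alternate; but it has [d] in both [ŋevedo] and [ŋeved].
Therefore /t/ is basic and [d] is derived by intervocalic voicing (voiceless stops become voiced between vowels).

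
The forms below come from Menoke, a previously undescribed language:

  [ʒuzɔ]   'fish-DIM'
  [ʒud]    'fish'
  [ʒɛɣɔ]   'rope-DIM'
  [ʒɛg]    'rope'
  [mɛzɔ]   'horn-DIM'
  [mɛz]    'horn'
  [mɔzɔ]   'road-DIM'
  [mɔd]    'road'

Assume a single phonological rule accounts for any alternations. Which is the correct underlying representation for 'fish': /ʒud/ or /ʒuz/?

'fish' shows [z] ~ [d] at the end of the stem ([ʒuzɔ] vs [ʒud]).
Compare 'horn', with invariant [z] in [mɛzɔ] and [mɛz]: an analysis with underlying /z/ and a rule producing [d] in isolation would wrongly predict alternation here too.
So /d/ is underlying, and a rule of intervocalic spirantization — voiced stops become fricatives between vowels — gives [z].

/ʒud/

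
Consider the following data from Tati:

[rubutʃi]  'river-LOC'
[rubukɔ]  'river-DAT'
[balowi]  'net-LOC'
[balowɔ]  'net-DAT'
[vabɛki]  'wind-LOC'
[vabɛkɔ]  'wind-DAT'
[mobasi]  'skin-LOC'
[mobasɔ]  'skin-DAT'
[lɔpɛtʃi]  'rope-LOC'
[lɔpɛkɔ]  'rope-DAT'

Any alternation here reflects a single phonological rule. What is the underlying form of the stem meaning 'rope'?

/lɔpɛtʃ/

In [lɔpɛtʃi] and [lɔpɛkɔ] the final segment of 'rope' alternates: [tʃ] ~ [k].
The stem 'wind' ([vabɛki], [vabɛkɔ]) shows [k] unchanged in both environments, so [k] cannot be basic with [tʃ] derived before the LOC suffix.
Therefore /tʃ/ is basic and [k] is derived by depalatalization (palato-alveolar /tʃ/ becomes [k] when no front vowel follows).
The underlying form of 'rope' is therefore /lɔpɛtʃ/.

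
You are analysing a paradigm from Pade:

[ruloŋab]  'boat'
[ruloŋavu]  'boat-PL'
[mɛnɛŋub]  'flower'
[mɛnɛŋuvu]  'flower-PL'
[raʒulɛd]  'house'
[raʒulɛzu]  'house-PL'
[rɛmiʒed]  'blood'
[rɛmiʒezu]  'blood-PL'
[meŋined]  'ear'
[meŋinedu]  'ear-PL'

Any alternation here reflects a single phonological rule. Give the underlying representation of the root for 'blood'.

/rɛmiʒez/

The root 'blood' surfaces as [rɛmiʒed] and [rɛmiʒezu], with a stem-final [d] ~ [z] alternation.
Compare 'ear', with invariant [d] in [meŋined] and [meŋinedu]: an analysis with underlying /d/ and a rule producing [z] before the PL suffix would wrongly predict alternation here too.
So /z/ is underlying, and a rule of word-final hardening — voiced fricatives become stops word-finally — gives [d].
So 'blood' = /rɛmiʒez/.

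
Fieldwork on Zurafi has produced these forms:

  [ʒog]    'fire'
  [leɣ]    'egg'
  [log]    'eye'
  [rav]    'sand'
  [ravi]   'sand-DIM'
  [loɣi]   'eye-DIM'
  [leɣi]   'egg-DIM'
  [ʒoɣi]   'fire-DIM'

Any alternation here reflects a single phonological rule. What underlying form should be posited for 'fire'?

/ʒog/

The root 'fire' surfaces as [ʒoɣi] and [ʒog], with a stem-final [ɣ] ~ [g] alternation.
But 'egg' keeps [ɣ] in both environments ([leɣi], [leɣ]), so there is no rule changing /ɣ/ to [g] in isolation.
The underlying segment must be /g/; voiced stops become fricatives between vowels, yielding [ɣ] there.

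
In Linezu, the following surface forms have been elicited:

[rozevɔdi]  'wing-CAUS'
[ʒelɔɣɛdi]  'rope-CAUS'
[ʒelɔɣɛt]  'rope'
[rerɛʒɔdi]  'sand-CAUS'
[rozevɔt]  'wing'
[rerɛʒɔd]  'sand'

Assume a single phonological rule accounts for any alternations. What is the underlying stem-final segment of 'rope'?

/t/

In [ʒelɔɣɛt] and [ʒelɔɣɛdi] the final segment of 'rope' alternates: [t] ~ [d].
The stem 'sand' ([rerɛʒɔd], [rerɛʒɔdi]) shows [d] unchanged in both environments, so [d] cannot be basic with [t] derived in isolation.
The alternation reflects intervocalic voicing: voiceless stops become voiced between vowels. /t/ is underlying.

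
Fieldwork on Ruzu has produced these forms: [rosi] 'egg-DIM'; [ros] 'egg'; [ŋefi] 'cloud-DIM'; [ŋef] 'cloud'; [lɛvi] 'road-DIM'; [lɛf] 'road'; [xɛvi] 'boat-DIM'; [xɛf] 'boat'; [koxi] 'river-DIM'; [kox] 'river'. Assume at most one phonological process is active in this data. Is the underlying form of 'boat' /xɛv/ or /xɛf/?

/xɛv/

The root 'boat' surfaces as [xɛvi] and [xɛf], with a stem-final [v] ~ [f] alternation.
Compare 'cloud', with invariant [f] in [ŋefi] and [ŋef]: an analysis with underlying /f/ and a rule producing [v] before the DIM suffix would wrongly predict alternation here too.
The underlying segment must be /v/; voiced obstruents become voiceless word-finally, yielding [f] there.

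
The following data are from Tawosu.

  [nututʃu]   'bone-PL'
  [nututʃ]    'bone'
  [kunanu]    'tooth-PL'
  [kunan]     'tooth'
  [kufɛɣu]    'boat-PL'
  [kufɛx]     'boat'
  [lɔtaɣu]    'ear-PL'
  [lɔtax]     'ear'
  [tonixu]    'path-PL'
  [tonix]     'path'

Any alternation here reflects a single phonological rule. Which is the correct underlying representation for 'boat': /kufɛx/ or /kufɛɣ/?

/kufɛɣ/

In [kufɛɣu] and [kufɛx] the final segment of 'boat' alternates: [ɣ] ~ [x].
But 'path' keeps [x] in both environments ([tonixu], [tonix]), so there is no rule changing /x/ to [ɣ] before the PL suffix.
So /ɣ/ is underlying, and a rule of word-final obstruent devoicing — voiced obstruents become voiceless word-finally — gives [x].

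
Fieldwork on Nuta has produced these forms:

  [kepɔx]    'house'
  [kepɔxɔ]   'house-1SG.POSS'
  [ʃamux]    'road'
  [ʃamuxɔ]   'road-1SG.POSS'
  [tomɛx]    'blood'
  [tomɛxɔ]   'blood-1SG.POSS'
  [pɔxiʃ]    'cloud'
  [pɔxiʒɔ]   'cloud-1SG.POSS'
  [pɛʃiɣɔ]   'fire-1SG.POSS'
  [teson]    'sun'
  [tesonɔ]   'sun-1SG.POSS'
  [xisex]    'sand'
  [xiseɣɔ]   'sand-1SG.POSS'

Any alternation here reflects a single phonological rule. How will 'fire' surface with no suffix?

[pɛʃix]

'sand' shows [x] ~ [ɣ] at the end of the stem ([xisex] vs [xiseɣɔ]).
If /x/ were underlying and a rule turned it into [ɣ] before the 1SG.POSS suffix, 'house' would also alternate; but it has [x] in both [kepɔx] and [kepɔxɔ].
Therefore /ɣ/ is basic and [x] is derived by word-final obstruent devoicing (voiced obstruents become voiceless word-finally).
The one attested form of 'fire', [pɛʃiɣɔ], shows underlying /pɛʃiɣ/. Applying the same rule word-finally gives [pɛʃix].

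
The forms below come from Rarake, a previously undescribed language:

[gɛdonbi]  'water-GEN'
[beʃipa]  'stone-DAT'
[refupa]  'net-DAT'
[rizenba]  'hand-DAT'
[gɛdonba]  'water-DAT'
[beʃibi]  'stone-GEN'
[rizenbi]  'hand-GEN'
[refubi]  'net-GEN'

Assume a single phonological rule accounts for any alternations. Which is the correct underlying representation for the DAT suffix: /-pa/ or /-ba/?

The DAT suffix surfaces as [-ba] and [-pa], depending on the final segment of the stem.
By contrast the GEN suffix keeps its initial [b] throughout — that segment must be underlying.
The DAT suffix is therefore /-pa/ underlyingly, with post-nasal voicing: voiceless stops become voiced after a nasal.

/-pa/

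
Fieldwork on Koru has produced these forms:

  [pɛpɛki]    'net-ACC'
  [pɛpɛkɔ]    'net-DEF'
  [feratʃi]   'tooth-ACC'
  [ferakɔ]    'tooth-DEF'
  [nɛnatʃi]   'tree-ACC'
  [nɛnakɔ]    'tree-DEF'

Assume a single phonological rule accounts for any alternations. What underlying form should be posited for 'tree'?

/nɛnatʃ/

'tree' shows [tʃ] ~ [k] at the end of the stem ([nɛnatʃi] vs [nɛnakɔ]).
The stem 'net' ([pɛpɛki], [pɛpɛkɔ]) shows [k] unchanged in both environments, so [k] cannot be basic with [tʃ] derived before the ACC suffix.
The alternation reflects depalatalization: palato-alveolar /tʃ/ becomes [k] when no front vowel follows. /tʃ/ is underlying.
Hence 'tree' is /nɛnatʃ/ underlyingly.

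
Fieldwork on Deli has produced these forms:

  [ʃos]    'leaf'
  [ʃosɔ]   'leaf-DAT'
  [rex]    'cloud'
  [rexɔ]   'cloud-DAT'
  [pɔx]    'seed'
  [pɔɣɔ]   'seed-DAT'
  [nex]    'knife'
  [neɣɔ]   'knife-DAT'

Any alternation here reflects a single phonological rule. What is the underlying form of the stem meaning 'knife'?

In [nex] and [neɣɔ] the final segment of 'knife' alternates: [x] ~ [ɣ].
The stem 'cloud' ([rex], [rexɔ]) shows [x] unchanged in both environments, so [x] cannot be basic with [ɣ] derived before the DAT suffix.
Therefore /ɣ/ is basic and [x] is derived by word-final obstruent devoicing (voiced obstruents become voiceless word-finally).
Hence 'knife' is /neɣ/ underlyingly.

/neɣ/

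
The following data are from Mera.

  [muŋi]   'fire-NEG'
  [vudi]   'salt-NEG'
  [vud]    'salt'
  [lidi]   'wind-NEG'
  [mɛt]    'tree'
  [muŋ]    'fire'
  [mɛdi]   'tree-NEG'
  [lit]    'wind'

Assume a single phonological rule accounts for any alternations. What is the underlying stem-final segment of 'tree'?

The stem for 'tree' ends in [d] in [mɛdi] but [t] in [mɛt].
If /d/ were underlying and a rule turned it into [t] in isolation, 'salt' would also alternate; but it has [d] in both [vudi] and [vud].
The underlying segment must be /t/; voiceless stops become voiced between vowels, yielding [d] there.

/t/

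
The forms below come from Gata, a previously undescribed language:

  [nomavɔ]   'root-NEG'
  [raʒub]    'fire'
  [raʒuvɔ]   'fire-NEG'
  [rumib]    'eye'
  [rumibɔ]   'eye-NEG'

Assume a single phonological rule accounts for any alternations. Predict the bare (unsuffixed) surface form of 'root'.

'fire' shows [b] ~ [v] at the end of the stem ([raʒub] vs [raʒuvɔ]).
If /b/ were underlying and a rule turned it into [v] before the NEG suffix, 'eye' would also alternate; but it has [b] in both [rumib] and [rumibɔ].
The alternation reflects word-final hardening: voiced fricatives become stops word-finally. /v/ is underlying.
The one attested form of 'root', [nomavɔ], shows underlying /nomav/. Applying the same rule word-finally gives [nomab].

[nomab]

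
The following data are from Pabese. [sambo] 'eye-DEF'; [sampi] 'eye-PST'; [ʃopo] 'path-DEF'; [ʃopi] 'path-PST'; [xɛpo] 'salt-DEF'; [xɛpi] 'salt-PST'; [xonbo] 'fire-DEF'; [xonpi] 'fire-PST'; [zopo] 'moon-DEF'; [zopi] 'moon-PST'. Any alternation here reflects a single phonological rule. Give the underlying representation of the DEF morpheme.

/-bo/

The DEF morpheme has two allomorphs, [-bo] and [-po].
By contrast the PST suffix keeps its initial [p] throughout — that segment must be underlying.
So the underlying form is /-bo/, and voiced stops become voiceless after a vowel.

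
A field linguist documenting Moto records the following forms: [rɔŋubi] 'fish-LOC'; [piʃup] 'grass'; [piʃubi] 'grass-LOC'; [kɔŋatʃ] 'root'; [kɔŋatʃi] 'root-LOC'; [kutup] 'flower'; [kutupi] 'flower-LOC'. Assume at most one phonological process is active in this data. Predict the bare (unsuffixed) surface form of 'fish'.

[rɔŋup]

In [piʃup] and [piʃubi] the final segment of 'grass' alternates: [p] ~ [b].
But 'flower' keeps [p] in both environments ([kutup], [kutupi]), so there is no rule changing /p/ to [b] before the LOC suffix.
So /b/ is underlying, and a rule of word-final obstruent devoicing — voiced obstruents become voiceless word-finally — gives [p].
From [rɔŋubi] the stem 'fish' is /rɔŋub/; word-finally this yields [rɔŋup].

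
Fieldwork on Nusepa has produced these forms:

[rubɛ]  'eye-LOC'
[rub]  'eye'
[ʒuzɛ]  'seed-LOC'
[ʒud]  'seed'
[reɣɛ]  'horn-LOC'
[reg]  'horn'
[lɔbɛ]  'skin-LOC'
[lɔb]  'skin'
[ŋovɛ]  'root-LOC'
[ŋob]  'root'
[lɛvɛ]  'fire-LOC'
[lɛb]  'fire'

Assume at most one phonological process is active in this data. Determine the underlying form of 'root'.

The stem for 'root' ends in [v] in [ŋovɛ] but [b] in [ŋob].
If /b/ were underlying and a rule turned it into [v] before the LOC suffix, 'eye' would also alternate; but it has [b] in both [rubɛ] and [rub].
Therefore /v/ is basic and [b] is derived by word-final hardening (voiced fricatives become stops word-finally).

/ŋov/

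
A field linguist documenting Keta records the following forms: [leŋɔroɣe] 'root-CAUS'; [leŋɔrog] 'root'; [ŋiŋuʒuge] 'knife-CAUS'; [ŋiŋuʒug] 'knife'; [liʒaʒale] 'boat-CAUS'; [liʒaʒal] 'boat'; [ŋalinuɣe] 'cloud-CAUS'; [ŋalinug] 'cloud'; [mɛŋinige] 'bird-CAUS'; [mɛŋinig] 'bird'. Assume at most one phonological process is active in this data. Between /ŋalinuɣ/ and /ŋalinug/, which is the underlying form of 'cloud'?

/ŋalinuɣ/

The stem for 'cloud' ends in [ɣ] in [ŋalinuɣe] but [g] in [ŋalinug].
The stem 'bird' ([mɛŋinige], [mɛŋinig]) shows [g] unchanged in both environments, so [g] cannot be basic with [ɣ] derived before the CAUS suffix.
The alternation reflects word-final hardening: voiced fricatives become stops word-finally. /ɣ/ is underlying.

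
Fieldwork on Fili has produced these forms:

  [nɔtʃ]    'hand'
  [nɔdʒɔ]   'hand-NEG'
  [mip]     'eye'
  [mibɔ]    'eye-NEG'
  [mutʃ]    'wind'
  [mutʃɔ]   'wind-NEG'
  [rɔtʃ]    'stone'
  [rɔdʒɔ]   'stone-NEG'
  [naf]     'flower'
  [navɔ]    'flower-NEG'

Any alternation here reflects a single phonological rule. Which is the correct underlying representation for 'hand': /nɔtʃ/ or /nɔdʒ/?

'hand' shows [tʃ] ~ [dʒ] at the end of the stem ([nɔtʃ] vs [nɔdʒɔ]).
But 'wind' keeps [tʃ] in both environments ([mutʃ], [mutʃɔ]), so there is no rule changing /tʃ/ to [dʒ] before the NEG suffix.
So /dʒ/ is underlying, and a rule of word-final obstruent devoicing — voiced obstruents become voiceless word-finally — gives [tʃ].

/nɔdʒ/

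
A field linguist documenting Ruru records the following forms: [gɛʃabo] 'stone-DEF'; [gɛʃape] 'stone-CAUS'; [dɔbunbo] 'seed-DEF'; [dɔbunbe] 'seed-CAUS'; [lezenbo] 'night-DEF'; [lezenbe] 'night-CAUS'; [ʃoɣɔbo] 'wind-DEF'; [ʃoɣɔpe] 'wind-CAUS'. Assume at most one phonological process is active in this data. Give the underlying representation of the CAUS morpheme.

/-pe/

The CAUS suffix surfaces as [-be] and [-pe], depending on the final segment of the stem.
The DEF suffix, which begins with [b], is invariant after every stem; so [b] is not altered by any rule here.
So the underlying form is /-pe/, and voiceless stops become voiced after a nasal.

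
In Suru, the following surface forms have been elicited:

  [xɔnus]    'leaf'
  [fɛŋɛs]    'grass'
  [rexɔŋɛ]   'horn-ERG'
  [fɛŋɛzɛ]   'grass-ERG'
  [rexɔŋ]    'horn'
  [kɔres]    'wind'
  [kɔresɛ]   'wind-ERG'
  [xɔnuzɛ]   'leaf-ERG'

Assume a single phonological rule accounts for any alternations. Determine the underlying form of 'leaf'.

/xɔnuz/

The stem for 'leaf' ends in [s] in [xɔnus] but [z] in [xɔnuzɛ].
Compare 'wind', with invariant [s] in [kɔres] and [kɔresɛ]: an analysis with underlying /s/ and a rule producing [z] before the ERG suffix would wrongly predict alternation here too.
The underlying segment must be /z/; voiced obstruents become voiceless word-finally, yielding [s] there.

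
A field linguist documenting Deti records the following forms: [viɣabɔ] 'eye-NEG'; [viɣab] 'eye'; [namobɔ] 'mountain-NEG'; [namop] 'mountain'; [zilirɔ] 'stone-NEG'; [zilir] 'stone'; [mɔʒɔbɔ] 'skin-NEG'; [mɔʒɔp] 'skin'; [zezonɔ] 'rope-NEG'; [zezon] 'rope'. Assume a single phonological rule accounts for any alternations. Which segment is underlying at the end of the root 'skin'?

The root 'skin' surfaces as [mɔʒɔbɔ] and [mɔʒɔp], with a stem-final [b] ~ [p] alternation.
Compare 'eye', with invariant [b] in [viɣabɔ] and [viɣab]: an analysis with underlying /b/ and a rule producing [p] in isolation would wrongly predict alternation here too.
Therefore /p/ is basic and [b] is derived by intervocalic voicing (voiceless stops become voiced between vowels).

/p/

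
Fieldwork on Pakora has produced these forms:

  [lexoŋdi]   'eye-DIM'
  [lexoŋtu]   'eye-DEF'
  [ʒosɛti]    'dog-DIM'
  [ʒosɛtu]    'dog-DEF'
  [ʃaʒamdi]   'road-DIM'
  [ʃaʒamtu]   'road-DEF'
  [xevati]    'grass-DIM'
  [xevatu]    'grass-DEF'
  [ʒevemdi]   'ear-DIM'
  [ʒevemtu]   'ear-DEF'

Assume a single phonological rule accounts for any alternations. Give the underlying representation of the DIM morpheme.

The DIM suffix surfaces as [-di] and [-ti], depending on the final segment of the stem.
The DEF suffix, which begins with [t], is invariant after every stem; so [t] is not altered by any rule here.
The DIM suffix is therefore /-di/ underlyingly, with post-vocalic devoicing: voiced stops become voiceless after a vowel.

/-di/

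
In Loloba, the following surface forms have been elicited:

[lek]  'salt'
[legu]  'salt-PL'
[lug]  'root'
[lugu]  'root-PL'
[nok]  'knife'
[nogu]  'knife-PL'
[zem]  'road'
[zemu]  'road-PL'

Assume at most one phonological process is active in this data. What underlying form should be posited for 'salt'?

/lek/

The stem for 'salt' ends in [k] in [lek] but [g] in [legu].
Compare 'root', with invariant [g] in [lug] and [lugu]: an analysis with underlying /g/ and a rule producing [k] in isolation would wrongly predict alternation here too.
The alternation reflects intervocalic voicing: voiceless stops become voiced between vowels. /k/ is underlying.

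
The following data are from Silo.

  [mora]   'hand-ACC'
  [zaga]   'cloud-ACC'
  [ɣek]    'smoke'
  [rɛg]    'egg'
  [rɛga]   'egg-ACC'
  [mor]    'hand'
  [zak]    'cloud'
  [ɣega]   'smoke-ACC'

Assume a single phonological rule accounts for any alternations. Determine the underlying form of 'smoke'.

The root 'smoke' surfaces as [ɣek] and [ɣega], with a stem-final [k] ~ [g] alternation.
The stem 'egg' ([rɛg], [rɛga]) shows [g] unchanged in both environments, so [g] cannot be basic with [k] derived in isolation.
The alternation reflects intervocalic voicing: voiceless stops become voiced between vowels. /k/ is underlying.
The underlying form of 'smoke' is therefore /ɣek/.

/ɣek/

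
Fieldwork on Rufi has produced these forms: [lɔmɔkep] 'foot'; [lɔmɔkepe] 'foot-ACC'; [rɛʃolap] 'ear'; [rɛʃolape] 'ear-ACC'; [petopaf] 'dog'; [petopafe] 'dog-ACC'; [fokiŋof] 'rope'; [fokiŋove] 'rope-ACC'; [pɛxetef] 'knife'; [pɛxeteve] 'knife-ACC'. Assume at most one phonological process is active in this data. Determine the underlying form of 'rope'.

In [fokiŋof] and [fokiŋove] the final segment of 'rope' alternates: [f] ~ [v].
But 'dog' keeps [f] in both environments ([petopaf], [petopafe]), so there is no rule changing /f/ to [v] before the ACC suffix.
The alternation reflects word-final obstruent devoicing: voiced obstruents become voiceless word-finally. /v/ is underlying.
So 'rope' = /fokiŋov/.

/fokiŋov/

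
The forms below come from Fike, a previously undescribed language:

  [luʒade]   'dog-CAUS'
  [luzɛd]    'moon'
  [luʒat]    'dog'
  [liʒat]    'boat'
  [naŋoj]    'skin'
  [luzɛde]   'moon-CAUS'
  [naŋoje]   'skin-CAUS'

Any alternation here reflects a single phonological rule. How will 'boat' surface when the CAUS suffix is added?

The stem for 'dog' ends in [t] in [luʒat] but [d] in [luʒade].
But 'moon' keeps [d] in both environments ([luzɛd], [luzɛde]), so there is no rule changing /d/ to [t] in isolation.
The alternation reflects intervocalic voicing: voiceless stops become voiced between vowels. /t/ is underlying.
From [liʒat] the stem 'boat' is /liʒat/; between vowels this yields [liʒade].

[liʒade]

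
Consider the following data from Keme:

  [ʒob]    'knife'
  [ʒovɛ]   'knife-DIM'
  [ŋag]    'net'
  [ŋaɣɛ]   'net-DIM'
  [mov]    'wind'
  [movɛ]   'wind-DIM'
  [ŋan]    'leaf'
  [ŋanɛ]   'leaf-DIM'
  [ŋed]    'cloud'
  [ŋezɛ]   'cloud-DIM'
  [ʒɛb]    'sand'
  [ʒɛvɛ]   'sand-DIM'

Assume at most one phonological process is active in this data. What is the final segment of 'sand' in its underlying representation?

/b/

'sand' shows [b] ~ [v] at the end of the stem ([ʒɛb] vs [ʒɛvɛ]).
If /v/ were underlying and a rule turned it into [b] in isolation, 'wind' would also alternate; but it has [v] in both [mov] and [movɛ].
So /b/ is underlying, and a rule of intervocalic spirantization — voiced stops become fricatives between vowels — gives [v].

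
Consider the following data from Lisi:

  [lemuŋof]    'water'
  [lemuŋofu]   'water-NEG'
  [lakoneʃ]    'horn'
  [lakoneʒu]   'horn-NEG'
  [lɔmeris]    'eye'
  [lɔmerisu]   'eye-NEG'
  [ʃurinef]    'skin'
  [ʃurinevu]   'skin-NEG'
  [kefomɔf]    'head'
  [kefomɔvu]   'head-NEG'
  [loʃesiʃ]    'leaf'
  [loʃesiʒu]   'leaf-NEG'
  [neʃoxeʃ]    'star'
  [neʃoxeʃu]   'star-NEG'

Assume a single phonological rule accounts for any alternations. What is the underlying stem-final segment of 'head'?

The root 'head' surfaces as [kefomɔf] and [kefomɔvu], with a stem-final [f] ~ [v] alternation.
But 'water' keeps [f] in both environments ([lemuŋof], [lemuŋofu]), so there is no rule changing /f/ to [v] before the NEG suffix.
Therefore /v/ is basic and [f] is derived by word-final obstruent devoicing (voiced obstruents become voiceless word-finally).

/v/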